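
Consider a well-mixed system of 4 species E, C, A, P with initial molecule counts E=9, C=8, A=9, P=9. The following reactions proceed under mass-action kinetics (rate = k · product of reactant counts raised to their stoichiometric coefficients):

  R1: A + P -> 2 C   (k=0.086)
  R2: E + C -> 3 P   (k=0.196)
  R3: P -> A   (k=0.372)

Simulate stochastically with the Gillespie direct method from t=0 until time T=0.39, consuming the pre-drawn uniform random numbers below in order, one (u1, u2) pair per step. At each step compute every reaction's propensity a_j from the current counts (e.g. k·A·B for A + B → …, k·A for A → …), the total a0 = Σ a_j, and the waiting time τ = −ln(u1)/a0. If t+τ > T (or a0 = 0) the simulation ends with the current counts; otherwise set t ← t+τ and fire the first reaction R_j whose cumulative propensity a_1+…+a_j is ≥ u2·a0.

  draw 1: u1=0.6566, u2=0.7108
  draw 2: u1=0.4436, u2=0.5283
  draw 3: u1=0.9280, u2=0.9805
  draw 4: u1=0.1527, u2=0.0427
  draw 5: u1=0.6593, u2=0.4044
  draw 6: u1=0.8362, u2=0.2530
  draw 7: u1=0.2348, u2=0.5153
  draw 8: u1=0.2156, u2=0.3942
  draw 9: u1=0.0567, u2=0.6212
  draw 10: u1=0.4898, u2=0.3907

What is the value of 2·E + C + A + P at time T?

Check how each reaction changes W = 2·E + C + A + P (weight of products minus weight of reactants):
R1: A + P -> 2 C: (1·2) − (1·1 + 1·1) = 2 − 2 = 0
R2: E + C -> 3 P: (1·3) − (2·1 + 1·1) = 3 − 3 = 0
R3: P -> A: (1·1) − (1·1) = 1 − 1 = 0
Every reaction leaves W unchanged, so W is conserved and no simulation is needed: W(T) = W(0) = 2·9 + 8 + 9 + 9 = 44

Value at T = 44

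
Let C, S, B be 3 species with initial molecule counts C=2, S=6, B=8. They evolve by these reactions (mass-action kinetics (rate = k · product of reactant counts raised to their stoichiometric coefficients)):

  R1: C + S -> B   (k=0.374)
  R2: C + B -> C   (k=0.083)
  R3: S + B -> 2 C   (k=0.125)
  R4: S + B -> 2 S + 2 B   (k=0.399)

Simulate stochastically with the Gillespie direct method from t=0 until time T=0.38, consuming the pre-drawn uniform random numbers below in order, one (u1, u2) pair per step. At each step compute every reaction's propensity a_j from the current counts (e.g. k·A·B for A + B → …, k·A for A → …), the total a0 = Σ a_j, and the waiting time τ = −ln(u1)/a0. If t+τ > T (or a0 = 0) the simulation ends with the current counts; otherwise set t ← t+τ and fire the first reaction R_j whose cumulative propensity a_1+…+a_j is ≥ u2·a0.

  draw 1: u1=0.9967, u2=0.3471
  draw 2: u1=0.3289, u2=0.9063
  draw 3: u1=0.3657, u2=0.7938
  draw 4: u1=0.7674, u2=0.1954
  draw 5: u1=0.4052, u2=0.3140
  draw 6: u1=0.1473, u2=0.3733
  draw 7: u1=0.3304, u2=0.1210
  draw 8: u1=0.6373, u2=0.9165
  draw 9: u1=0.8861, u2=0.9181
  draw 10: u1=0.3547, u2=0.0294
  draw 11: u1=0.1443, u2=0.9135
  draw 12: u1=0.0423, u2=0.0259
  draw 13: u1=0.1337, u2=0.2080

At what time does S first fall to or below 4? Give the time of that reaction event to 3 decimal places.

Threshold first reached at t = 0.147

t=0.000: C=2 S=6 B=8
Draw 1: a1=4.488, a2=1.328, a3=6.000, a4=19.152, a0=30.968; τ=−ln(0.9967)/30.968=0.000 → t=0.000; u2·a0=0.3471·30.968=10.749; a1+a2=5.816 < 10.749 ≤ a1+…+a3=11.816 → R3 fires; C=4 S=5 B=7
Draw 2: a1=7.480, a2=2.324, a3=4.375, a4=13.965, a0=28.144; τ=−ln(0.3289)/28.144=0.040 → t=0.040; u2·a0=0.9063·28.144=25.507; a1+…+a3=14.179 < 25.507 ≤ a1+…+a4=28.144 → R4 fires; C=4 S=6 B=8
Draw 3: a1=8.976, a2=2.656, a3=6.000, a4=19.152, a0=36.784; τ=−ln(0.3657)/36.784=0.027 → t=0.067; u2·a0=0.7938·36.784=29.199; a1+…+a3=17.632 < 29.199 ≤ a1+…+a4=36.784 → R4 fires; C=4 S=7 B=9
Draw 4: a1=10.472, a2=2.988, a3=7.875, a4=25.137, a0=46.472; τ=−ln(0.7674)/46.472=0.006 → t=0.073; u2·a0=0.1954·46.472=9.081 ≤ a1=10.472 → R1 fires; C=3 S=6 B=10
Draw 5: a1=6.732, a2=2.490, a3=7.500, a4=23.940, a0=40.662; τ=−ln(0.4052)/40.662=0.022 → t=0.095; u2·a0=0.3140·40.662=12.768; a1+a2=9.222 < 12.768 ≤ a1+…+a3=16.722 → R3 fires; C=5 S=5 B=9
Draw 6: a1=9.350, a2=3.735, a3=5.625, a4=17.955, a0=36.665; τ=−ln(0.1473)/36.665=0.052 → t=0.147; u2·a0=0.3733·36.665=13.687; a1+a2=13.085 < 13.687 ≤ a1+…+a3=18.710 → R3 fires; C=7 S=4 B=8
Draw 7: a1=10.472, a2=4.648, a3=4.000, a4=12.768, a0=31.888; τ=−ln(0.3304)/31.888=0.035 → t=0.182; u2·a0=0.1210·31.888=3.858 ≤ a1=10.472 → R1 fires; C=6 S=3 B=9
Draw 8: a1=6.732, a2=4.482, a3=3.375, a4=10.773, a0=25.362; τ=−ln(0.6373)/25.362=0.018 → t=0.200; u2·a0=0.9165·25.362=23.244; a1+…+a3=14.589 < 23.244 ≤ a1+…+a4=25.362 → R4 fires; C=6 S=4 B=10
Draw 9: a1=8.976, a2=4.980, a3=5.000, a4=15.960, a0=34.916; τ=−ln(0.8861)/34.916=0.003 → t=0.203; u2·a0=0.9181·34.916=32.056; a1+…+a3=18.956 < 32.056 ≤ a1+…+a4=34.916 → R4 fires; C=6 S=5 B=11
Draw 10: a1=11.220, a2=5.478, a3=6.875, a4=21.945, a0=45.518; τ=−ln(0.3547)/45.518=0.023 → t=0.226; u2·a0=0.0294·45.518=1.338 ≤ a1=11.220 → R1 fires; C=5 S=4 B=12
Draw 11: a1=7.480, a2=4.980, a3=6.000, a4=19.152, a0=37.612; τ=−ln(0.1443)/37.612=0.051 → t=0.277; u2·a0=0.9135·37.612=34.359; a1+…+a3=18.460 < 34.359 ≤ a1+…+a4=37.612 → R4 fires; C=5 S=5 B=13
Draw 12: a1=9.350, a2=5.395, a3=8.125, a4=25.935, a0=48.805; τ=−ln(0.0423)/48.805=0.065 → t=0.342; u2·a0=0.0259·48.805=1.264 ≤ a1=9.350 → R1 fires; C=4 S=4 B=14
Draw 13: a1=5.984, a2=4.648, a3=7.000, a4=22.344, a0=39.976; τ=−ln(0.1337)/39.976=0.050 → t=0.392 > T=0.38: stop.
S first becomes ≤ 4 when it reaches 4 at the event at t=0.147.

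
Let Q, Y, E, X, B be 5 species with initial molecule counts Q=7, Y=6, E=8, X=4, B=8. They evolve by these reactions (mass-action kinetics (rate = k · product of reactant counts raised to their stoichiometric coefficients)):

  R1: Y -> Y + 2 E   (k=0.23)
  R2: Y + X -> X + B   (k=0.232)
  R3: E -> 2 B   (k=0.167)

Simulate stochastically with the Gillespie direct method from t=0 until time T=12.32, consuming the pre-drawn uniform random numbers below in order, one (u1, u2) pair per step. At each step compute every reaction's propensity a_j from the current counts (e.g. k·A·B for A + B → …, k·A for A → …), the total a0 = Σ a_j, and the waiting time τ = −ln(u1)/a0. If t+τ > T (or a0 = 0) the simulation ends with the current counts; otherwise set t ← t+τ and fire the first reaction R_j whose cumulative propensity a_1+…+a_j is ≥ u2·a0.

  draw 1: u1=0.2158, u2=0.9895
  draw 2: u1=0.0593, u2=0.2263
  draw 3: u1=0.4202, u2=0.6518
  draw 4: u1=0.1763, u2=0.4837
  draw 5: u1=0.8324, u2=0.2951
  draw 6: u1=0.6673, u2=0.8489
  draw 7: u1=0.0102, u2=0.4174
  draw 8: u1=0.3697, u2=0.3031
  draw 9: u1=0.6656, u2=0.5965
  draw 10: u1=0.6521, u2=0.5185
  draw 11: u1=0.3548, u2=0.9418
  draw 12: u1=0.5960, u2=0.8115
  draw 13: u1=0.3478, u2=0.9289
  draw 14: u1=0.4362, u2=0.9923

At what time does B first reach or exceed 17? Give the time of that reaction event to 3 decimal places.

Threshold first reached at t = 2.494

t=0.000: Q=7 Y=6 E=8 X=4 B=8
Draw 1: a1=1.380, a2=5.568, a3=1.336, a0=8.284; τ=−ln(0.2158)/8.284=0.185 → t=0.185; u2·a0=0.9895·8.284=8.197; a1+a2=6.948 < 8.197 ≤ a1+…+a3=8.284 → R3 fires; Q=7 Y=6 E=7 X=4 B=10
Draw 2: a1=1.380, a2=5.568, a3=1.169, a0=8.117; τ=−ln(0.0593)/8.117=0.348 → t=0.533; u2·a0=0.2263·8.117=1.837; a1=1.380 < 1.837 ≤ a1+a2=6.948 → R2 fires; Q=7 Y=5 E=7 X=4 B=11
Draw 3: a1=1.150, a2=4.640, a3=1.169, a0=6.959; τ=−ln(0.4202)/6.959=0.125 → t=0.658; u2·a0=0.6518·6.959=4.536; a1=1.150 < 4.536 ≤ a1+a2=5.790 → R2 fires; Q=7 Y=4 E=7 X=4 B=12
Draw 4: a1=0.920, a2=3.712, a3=1.169, a0=5.801; τ=−ln(0.1763)/5.801=0.299 → t=0.957; u2·a0=0.4837·5.801=2.806; a1=0.920 < 2.806 ≤ a1+a2=4.632 → R2 fires; Q=7 Y=3 E=7 X=4 B=13
Draw 5: a1=0.690, a2=2.784, a3=1.169, a0=4.643; τ=−ln(0.8324)/4.643=0.040 → t=0.996; u2·a0=0.2951·4.643=1.370; a1=0.690 < 1.370 ≤ a1+a2=3.474 → R2 fires; Q=7 Y=2 E=7 X=4 B=14
Draw 6: a1=0.460, a2=1.856, a3=1.169, a0=3.485; τ=−ln(0.6673)/3.485=0.116 → t=1.113; u2·a0=0.8489·3.485=2.958; a1+a2=2.316 < 2.958 ≤ a1+…+a3=3.485 → R3 fires; Q=7 Y=2 E=6 X=4 B=16
Draw 7: a1=0.460, a2=1.856, a3=1.002, a0=3.318; τ=−ln(0.0102)/3.318=1.382 → t=2.494; u2·a0=0.4174·3.318=1.385; a1=0.460 < 1.385 ≤ a1+a2=2.316 → R2 fires; Q=7 Y=1 E=6 X=4 B=17
Draw 8: a1=0.230, a2=0.928, a3=1.002, a0=2.160; τ=−ln(0.3697)/2.160=0.461 → t=2.955; u2·a0=0.3031·2.160=0.655; a1=0.230 < 0.655 ≤ a1+a2=1.158 → R2 fires; Q=7 Y=0 E=6 X=4 B=18
Draw 9: a1=0.000, a2=0.000, a3=1.002, a0=1.002; τ=−ln(0.6656)/1.002=0.406 → t=3.361; u2·a0=0.5965·1.002=0.598; a1+a2=0.000 < 0.598 ≤ a1+…+a3=1.002 → R3 fires; Q=7 Y=0 E=5 X=4 B=20
Draw 10: a1=0.000, a2=0.000, a3=0.835, a0=0.835; τ=−ln(0.6521)/0.835=0.512 → t=3.873; u2·a0=0.5185·0.835=0.433; a1+a2=0.000 < 0.433 ≤ a1+…+a3=0.835 → R3 fires; Q=7 Y=0 E=4 X=4 B=22
Draw 11: a1=0.000, a2=0.000, a3=0.668, a0=0.668; τ=−ln(0.3548)/0.668=1.551 → t=5.425; u2·a0=0.9418·0.668=0.629; a1+a2=0.000 < 0.629 ≤ a1+…+a3=0.668 → R3 fires; Q=7 Y=0 E=3 X=4 B=24
Draw 12: a1=0.000, a2=0.000, a3=0.501, a0=0.501; τ=−ln(0.5960)/0.501=1.033 → t=6.458; u2·a0=0.8115·0.501=0.407; a1+a2=0.000 < 0.407 ≤ a1+…+a3=0.501 → R3 fires; Q=7 Y=0 E=2 X=4 B=26
Draw 13: a1=0.000, a2=0.000, a3=0.334, a0=0.334; τ=−ln(0.3478)/0.334=3.162 → t=9.620; u2·a0=0.9289·0.334=0.310; a1+a2=0.000 < 0.310 ≤ a1+…+a3=0.334 → R3 fires; Q=7 Y=0 E=1 X=4 B=28
Draw 14: a1=0.000, a2=0.000, a3=0.167, a0=0.167; τ=−ln(0.4362)/0.167=4.968 → t=14.588 > T=12.32: stop.
B first becomes ≥ 17 when it reaches 17 at the event at t=2.494.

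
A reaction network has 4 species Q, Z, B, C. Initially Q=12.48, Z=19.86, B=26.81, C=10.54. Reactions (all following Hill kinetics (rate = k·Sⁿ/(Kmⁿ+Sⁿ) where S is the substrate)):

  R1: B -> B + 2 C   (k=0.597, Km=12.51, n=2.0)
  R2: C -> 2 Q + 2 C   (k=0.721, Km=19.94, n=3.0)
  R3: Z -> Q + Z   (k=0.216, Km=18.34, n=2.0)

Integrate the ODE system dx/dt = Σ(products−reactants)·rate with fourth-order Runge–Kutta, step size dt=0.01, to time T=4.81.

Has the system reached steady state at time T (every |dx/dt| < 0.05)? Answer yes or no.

RK4 with dt=0.01: 481 steps to T=4.81. Trajectory (selected grid times):
t=0.00: Q=12.48 Z=19.86 B=26.81 C=10.54
t=0.53: Q=12.65 Z=19.86 B=26.81 C=11.11
t=1.07: Q=12.83 Z=19.86 B=26.81 C=11.70
t=1.60: Q=13.03 Z=19.86 B=26.81 C=12.29
t=2.14: Q=13.25 Z=19.86 B=26.81 C=12.90
t=2.67: Q=13.48 Z=19.86 B=26.81 C=13.50
t=3.21: Q=13.74 Z=19.86 B=26.81 C=14.13
t=3.74: Q=14.01 Z=19.86 B=26.81 C=14.76
t=4.28: Q=14.31 Z=19.86 B=26.81 C=15.40
t=4.81: Q=14.63 Z=19.86 B=26.81 C=16.05
Rates at T: R1=0.4903, R2=0.2471, R3=0.1166
dx/dt at T (Σ net stoichiometry × rate): Q=+0.6108, Z=+0.0000, B=+0.0000, C=+1.2276
Largest |dx/dt| is |+1.2276| (C) ≥ 0.05 → not steady.

Steady state at T: no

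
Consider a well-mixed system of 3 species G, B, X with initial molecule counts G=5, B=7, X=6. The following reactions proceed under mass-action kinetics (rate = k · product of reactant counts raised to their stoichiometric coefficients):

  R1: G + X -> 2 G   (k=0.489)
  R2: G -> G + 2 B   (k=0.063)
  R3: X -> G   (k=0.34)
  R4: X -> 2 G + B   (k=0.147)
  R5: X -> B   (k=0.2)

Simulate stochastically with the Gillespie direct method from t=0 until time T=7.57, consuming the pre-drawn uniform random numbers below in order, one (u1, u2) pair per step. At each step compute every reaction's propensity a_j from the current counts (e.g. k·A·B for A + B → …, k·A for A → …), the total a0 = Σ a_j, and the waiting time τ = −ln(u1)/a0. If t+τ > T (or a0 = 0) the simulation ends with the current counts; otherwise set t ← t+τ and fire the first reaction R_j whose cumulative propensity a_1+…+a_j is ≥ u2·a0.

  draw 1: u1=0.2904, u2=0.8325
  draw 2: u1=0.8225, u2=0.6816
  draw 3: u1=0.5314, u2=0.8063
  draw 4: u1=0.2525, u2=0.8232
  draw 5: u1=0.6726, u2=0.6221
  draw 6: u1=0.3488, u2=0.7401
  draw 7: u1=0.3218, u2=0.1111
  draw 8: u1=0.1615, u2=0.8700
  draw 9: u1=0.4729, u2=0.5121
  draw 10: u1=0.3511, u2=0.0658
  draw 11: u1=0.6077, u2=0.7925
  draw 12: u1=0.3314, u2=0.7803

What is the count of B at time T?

B at T = 17

t=0.000: G=5 B=7 X=6
Draw 1: a1=14.670, a2=0.315, a3=2.040, a4=0.882, a5=1.200, a0=19.107; τ=−ln(0.2904)/19.107=0.065 → t=0.065; u2·a0=0.8325·19.107=15.907; a1+a2=14.985 < 15.907 ≤ a1+…+a3=17.025 → R3 fires; G=6 B=7 X=5
Draw 2: a1=14.670, a2=0.378, a3=1.700, a4=0.735, a5=1.000, a0=18.483; τ=−ln(0.8225)/18.483=0.011 → t=0.075; u2·a0=0.6816·18.483=12.598 ≤ a1=14.670 → R1 fires; G=7 B=7 X=4
Draw 3: a1=13.692, a2=0.441, a3=1.360, a4=0.588, a5=0.800, a0=16.881; τ=−ln(0.5314)/16.881=0.037 → t=0.113; u2·a0=0.8063·16.881=13.611 ≤ a1=13.692 → R1 fires; G=8 B=7 X=3
Draw 4: a1=11.736, a2=0.504, a3=1.020, a4=0.441, a5=0.600, a0=14.301; τ=−ln(0.2525)/14.301=0.096 → t=0.209; u2·a0=0.8232·14.301=11.773; a1=11.736 < 11.773 ≤ a1+a2=12.240 → R2 fires; G=8 B=9 X=3
Draw 5: a1=11.736, a2=0.504, a3=1.020, a4=0.441, a5=0.600, a0=14.301; τ=−ln(0.6726)/14.301=0.028 → t=0.237; u2·a0=0.6221·14.301=8.897 ≤ a1=11.736 → R1 fires; G=9 B=9 X=2
Draw 6: a1=8.802, a2=0.567, a3=0.680, a4=0.294, a5=0.400, a0=10.743; τ=−ln(0.3488)/10.743=0.098 → t=0.335; u2·a0=0.7401·10.743=7.951 ≤ a1=8.802 → R1 fires; G=10 B=9 X=1
Draw 7: a1=4.890, a2=0.630, a3=0.340, a4=0.147, a5=0.200, a0=6.207; τ=−ln(0.3218)/6.207=0.183 → t=0.517; u2·a0=0.1111·6.207=0.690 ≤ a1=4.890 → R1 fires; G=11 B=9 X=0
Draw 8: a1=0.000, a2=0.693, a3=0.000, a4=0.000, a5=0.000, a0=0.693; τ=−ln(0.1615)/0.693=2.631 → t=3.148; u2·a0=0.8700·0.693=0.603; a1=0.000 < 0.603 ≤ a1+a2=0.693 → R2 fires; G=11 B=11 X=0
Draw 9: a1=0.000, a2=0.693, a3=0.000, a4=0.000, a5=0.000, a0=0.693; τ=−ln(0.4729)/0.693=1.081 → t=4.229; u2·a0=0.5121·0.693=0.355; a1=0.000 < 0.355 ≤ a1+a2=0.693 → R2 fires; G=11 B=13 X=0
Draw 10: a1=0.000, a2=0.693, a3=0.000, a4=0.000, a5=0.000, a0=0.693; τ=−ln(0.3511)/0.693=1.510 → t=5.739; u2·a0=0.0658·0.693=0.046; a1=0.000 < 0.046 ≤ a1+a2=0.693 → R2 fires; G=11 B=15 X=0
Draw 11: a1=0.000, a2=0.693, a3=0.000, a4=0.000, a5=0.000, a0=0.693; τ=−ln(0.6077)/0.693=0.719 → t=6.458; u2·a0=0.7925·0.693=0.549; a1=0.000 < 0.549 ≤ a1+a2=0.693 → R2 fires; G=11 B=17 X=0
Draw 12: a1=0.000, a2=0.693, a3=0.000, a4=0.000, a5=0.000, a0=0.693; τ=−ln(0.3314)/0.693=1.594 → t=8.052 > T=7.57: stop.
Read off B at T=7.57: 17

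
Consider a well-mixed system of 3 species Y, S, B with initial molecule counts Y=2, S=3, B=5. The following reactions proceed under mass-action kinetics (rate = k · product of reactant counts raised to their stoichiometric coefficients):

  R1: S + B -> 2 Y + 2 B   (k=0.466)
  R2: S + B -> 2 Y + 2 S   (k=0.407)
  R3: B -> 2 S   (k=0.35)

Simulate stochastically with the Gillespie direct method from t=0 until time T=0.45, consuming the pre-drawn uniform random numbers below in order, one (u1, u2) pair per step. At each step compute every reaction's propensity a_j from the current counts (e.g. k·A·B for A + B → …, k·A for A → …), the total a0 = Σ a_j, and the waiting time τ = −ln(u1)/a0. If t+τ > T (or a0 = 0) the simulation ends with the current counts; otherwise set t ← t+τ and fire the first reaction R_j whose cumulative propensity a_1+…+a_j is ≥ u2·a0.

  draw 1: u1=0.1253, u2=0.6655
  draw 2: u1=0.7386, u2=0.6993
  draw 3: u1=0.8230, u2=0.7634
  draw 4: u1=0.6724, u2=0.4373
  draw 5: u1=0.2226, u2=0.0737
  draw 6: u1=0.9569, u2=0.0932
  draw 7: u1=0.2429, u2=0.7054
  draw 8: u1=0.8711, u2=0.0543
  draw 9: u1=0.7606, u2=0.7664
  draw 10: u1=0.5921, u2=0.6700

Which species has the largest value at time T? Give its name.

Dominant species at T: Y

t=0.000: Y=2 S=3 B=5
Draw 1: a1=6.990, a2=6.105, a3=1.750, a0=14.845; τ=−ln(0.1253)/14.845=0.140 → t=0.140; u2·a0=0.6655·14.845=9.879; a1=6.990 < 9.879 ≤ a1+a2=13.095 → R2 fires; Y=4 S=4 B=4
Draw 2: a1=7.456, a2=6.512, a3=1.400, a0=15.368; τ=−ln(0.7386)/15.368=0.020 → t=0.160; u2·a0=0.6993·15.368=10.747; a1=7.456 < 10.747 ≤ a1+a2=13.968 → R2 fires; Y=6 S=5 B=3
Draw 3: a1=6.990, a2=6.105, a3=1.050, a0=14.145; τ=−ln(0.8230)/14.145=0.014 → t=0.173; u2·a0=0.7634·14.145=10.798; a1=6.990 < 10.798 ≤ a1+a2=13.095 → R2 fires; Y=8 S=6 B=2
Draw 4: a1=5.592, a2=4.884, a3=0.700, a0=11.176; τ=−ln(0.6724)/11.176=0.036 → t=0.209; u2·a0=0.4373·11.176=4.887 ≤ a1=5.592 → R1 fires; Y=10 S=5 B=3
Draw 5: a1=6.990, a2=6.105, a3=1.050, a0=14.145; τ=−ln(0.2226)/14.145=0.106 → t=0.315; u2·a0=0.0737·14.145=1.042 ≤ a1=6.990 → R1 fires; Y=12 S=4 B=4
Draw 6: a1=7.456, a2=6.512, a3=1.400, a0=15.368; τ=−ln(0.9569)/15.368=0.003 → t=0.318; u2·a0=0.0932·15.368=1.432 ≤ a1=7.456 → R1 fires; Y=14 S=3 B=5
Draw 7: a1=6.990, a2=6.105, a3=1.750, a0=14.845; τ=−ln(0.2429)/14.845=0.095 → t=0.413; u2·a0=0.7054·14.845=10.472; a1=6.990 < 10.472 ≤ a1+a2=13.095 → R2 fires; Y=16 S=4 B=4
Draw 8: a1=7.456, a2=6.512, a3=1.400, a0=15.368; τ=−ln(0.8711)/15.368=0.009 → t=0.422; u2·a0=0.0543·15.368=0.834 ≤ a1=7.456 → R1 fires; Y=18 S=3 B=5
Draw 9: a1=6.990, a2=6.105, a3=1.750, a0=14.845; τ=−ln(0.7606)/14.845=0.018 → t=0.441; u2·a0=0.7664·14.845=11.377; a1=6.990 < 11.377 ≤ a1+a2=13.095 → R2 fires; Y=20 S=4 B=4
Draw 10: a1=7.456, a2=6.512, a3=1.400, a0=15.368; τ=−ln(0.5921)/15.368=0.034 → t=0.475 > T=0.45: stop.
At T=0.45: Y=20 S=4 B=4; the largest is Y.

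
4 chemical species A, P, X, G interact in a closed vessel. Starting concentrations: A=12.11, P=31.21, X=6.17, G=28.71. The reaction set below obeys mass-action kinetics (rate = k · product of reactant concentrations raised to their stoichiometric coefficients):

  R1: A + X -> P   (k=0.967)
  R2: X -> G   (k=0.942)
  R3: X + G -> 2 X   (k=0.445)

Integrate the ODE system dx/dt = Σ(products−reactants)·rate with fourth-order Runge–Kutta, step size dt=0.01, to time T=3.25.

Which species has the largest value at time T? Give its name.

RK4 with dt=0.01: 325 steps to T=3.25. Trajectory (selected grid times):
t=0.00: A=12.11 P=31.21 X=6.17 G=28.71
t=0.36: A=0.40 P=42.92 X=15.51 G=7.66
t=0.72: A=0.00 P=43.32 X=20.38 G=2.39
t=1.08: A=0.00 P=43.32 X=20.64 G=2.13
t=1.44: A=0.00 P=43.32 X=20.65 G=2.12
t=1.81: A=0.00 P=43.32 X=20.65 G=2.12
t=2.17: A=0.00 P=43.32 X=20.65 G=2.12
t=2.53: A=0.00 P=43.32 X=20.65 G=2.12
t=2.89: A=0.00 P=43.32 X=20.65 G=2.12
t=3.25: A=0.00 P=43.32 X=20.65 G=2.12
At T=3.25: A=0.00 P=43.32 X=20.65 G=2.12; the largest is P.

Dominant species at T: P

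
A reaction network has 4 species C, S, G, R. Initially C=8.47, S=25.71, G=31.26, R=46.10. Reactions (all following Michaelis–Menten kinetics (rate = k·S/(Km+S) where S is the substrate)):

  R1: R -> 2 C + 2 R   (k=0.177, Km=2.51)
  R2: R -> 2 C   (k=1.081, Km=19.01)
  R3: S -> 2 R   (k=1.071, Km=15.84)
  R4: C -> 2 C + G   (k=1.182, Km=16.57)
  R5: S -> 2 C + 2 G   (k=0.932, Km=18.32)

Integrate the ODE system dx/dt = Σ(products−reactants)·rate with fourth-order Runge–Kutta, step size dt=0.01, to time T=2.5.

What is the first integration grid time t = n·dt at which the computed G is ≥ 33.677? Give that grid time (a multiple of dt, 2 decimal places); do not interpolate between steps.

RK4 with dt=0.01: 250 steps to T=2.5. Trajectory (selected grid times):
t=0.00: C=8.47 S=25.71 G=31.26 R=46.10
t=0.28: C=9.41 S=25.37 G=31.68 R=46.30
t=0.56: C=10.36 S=25.04 G=32.11 R=46.50
t=0.83: C=11.28 S=24.72 G=32.52 R=46.69
t=1.11: C=12.24 S=24.38 G=32.96 R=46.89
t=1.39: C=13.21 S=24.05 G=33.40 R=47.09
t=1.56: C=13.80 S=23.86 G=33.67 R=47.20
t=1.57: C=13.83 S=23.84 G=33.68 R=47.21
t=1.67: C=14.18 S=23.73 G=33.84 R=47.28
t=1.94: C=15.12 S=23.41 G=34.28 R=47.46
t=2.22: C=16.10 S=23.09 G=34.73 R=47.65
t=2.50: C=17.08 S=22.77 G=35.19 R=47.83
G(1.56)=33.669 < 33.677 but G(1.57)=33.685 ≥ 33.677, so the first grid time is t=1.57.

Threshold first reached at t = 1.57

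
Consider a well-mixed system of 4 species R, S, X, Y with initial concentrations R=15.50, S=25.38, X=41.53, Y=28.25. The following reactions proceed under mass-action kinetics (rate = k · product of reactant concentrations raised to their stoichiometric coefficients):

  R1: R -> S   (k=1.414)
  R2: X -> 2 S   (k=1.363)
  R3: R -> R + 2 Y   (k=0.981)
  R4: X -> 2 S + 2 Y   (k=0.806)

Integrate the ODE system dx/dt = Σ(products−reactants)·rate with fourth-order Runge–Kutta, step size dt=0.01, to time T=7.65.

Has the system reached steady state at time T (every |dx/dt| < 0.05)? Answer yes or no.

Steady state at T: yes

RK4 with dt=0.01: 765 steps to T=7.65. Trajectory (selected grid times):
t=0.00: R=15.50 S=25.38 X=41.53 Y=28.25
t=0.85: R=4.66 S=106.14 X=6.57 Y=69.27
t=1.70: R=1.40 S=120.46 X=1.04 Y=77.91
t=2.55: R=0.42 S=123.19 X=0.16 Y=79.92
t=3.40: R=0.13 S=123.76 X=0.03 Y=80.43
t=4.25: R=0.04 S=123.89 X=0.00 Y=80.57
t=5.10: R=0.01 S=123.93 X=0.00 Y=80.61
t=5.95: R=0.00 S=123.94 X=0.00 Y=80.62
t=6.80: R=0.00 S=123.94 X=0.00 Y=80.62
t=7.65: R=0.00 S=123.94 X=0.00 Y=80.62
Rates at T: R1=0.0004, R2=0.0000, R3=0.0003, R4=0.0000
dx/dt at T (Σ net stoichiometry × rate): R=-0.0004, S=+0.0005, X=-0.0000, Y=+0.0006
Largest |dx/dt| is |+0.0006| (Y) < 0.05 → steady.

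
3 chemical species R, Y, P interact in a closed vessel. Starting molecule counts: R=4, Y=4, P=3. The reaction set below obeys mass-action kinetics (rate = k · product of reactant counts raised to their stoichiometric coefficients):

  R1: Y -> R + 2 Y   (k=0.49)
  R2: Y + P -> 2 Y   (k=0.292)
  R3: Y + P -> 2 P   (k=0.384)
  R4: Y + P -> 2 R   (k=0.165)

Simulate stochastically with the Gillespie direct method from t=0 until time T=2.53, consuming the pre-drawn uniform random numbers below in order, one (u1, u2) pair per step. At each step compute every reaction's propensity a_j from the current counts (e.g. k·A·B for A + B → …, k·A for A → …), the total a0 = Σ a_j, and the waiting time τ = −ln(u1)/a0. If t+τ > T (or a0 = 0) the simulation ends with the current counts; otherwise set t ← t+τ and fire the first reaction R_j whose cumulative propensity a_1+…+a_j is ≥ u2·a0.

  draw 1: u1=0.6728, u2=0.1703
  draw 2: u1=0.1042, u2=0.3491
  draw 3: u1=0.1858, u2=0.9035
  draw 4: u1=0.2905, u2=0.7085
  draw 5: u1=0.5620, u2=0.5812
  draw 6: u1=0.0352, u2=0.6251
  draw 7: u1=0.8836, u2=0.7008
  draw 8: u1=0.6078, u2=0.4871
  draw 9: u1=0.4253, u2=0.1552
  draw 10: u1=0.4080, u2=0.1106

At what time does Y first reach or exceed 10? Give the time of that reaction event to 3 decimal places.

Threshold first reached at t = 2.273

t=0.000: R=4 Y=4 P=3
Draw 1: a1=1.960, a2=3.504, a3=4.608, a4=1.980, a0=12.052; τ=−ln(0.6728)/12.052=0.033 → t=0.033; u2·a0=0.1703·12.052=2.052; a1=1.960 < 2.052 ≤ a1+a2=5.464 → R2 fires; R=4 Y=5 P=2
Draw 2: a1=2.450, a2=2.920, a3=3.840, a4=1.650, a0=10.860; τ=−ln(0.1042)/10.860=0.208 → t=0.241; u2·a0=0.3491·10.860=3.791; a1=2.450 < 3.791 ≤ a1+a2=5.370 → R2 fires; R=4 Y=6 P=1
Draw 3: a1=2.940, a2=1.752, a3=2.304, a4=0.990, a0=7.986; τ=−ln(0.1858)/7.986=0.211 → t=0.452; u2·a0=0.9035·7.986=7.215; a1+…+a3=6.996 < 7.215 ≤ a1+…+a4=7.986 → R4 fires; R=6 Y=5 P=0
Draw 4: a1=2.450, a2=0.000, a3=0.000, a4=0.000, a0=2.450; τ=−ln(0.2905)/2.450=0.505 → t=0.956; u2·a0=0.7085·2.450=1.736 ≤ a1=2.450 → R1 fires; R=7 Y=6 P=0
Draw 5: a1=2.940, a2=0.000, a3=0.000, a4=0.000, a0=2.940; τ=−ln(0.5620)/2.940=0.196 → t=1.152; u2·a0=0.5812·2.940=1.709 ≤ a1=2.940 → R1 fires; R=8 Y=7 P=0
Draw 6: a1=3.430, a2=0.000, a3=0.000, a4=0.000, a0=3.430; τ=−ln(0.0352)/3.430=0.976 → t=2.128; u2·a0=0.6251·3.430=2.144 ≤ a1=3.430 → R1 fires; R=9 Y=8 P=0
Draw 7: a1=3.920, a2=0.000, a3=0.000, a4=0.000, a0=3.920; τ=−ln(0.8836)/3.920=0.032 → t=2.160; u2·a0=0.7008·3.920=2.747 ≤ a1=3.920 → R1 fires; R=10 Y=9 P=0
Draw 8: a1=4.410, a2=0.000, a3=0.000, a4=0.000, a0=4.410; τ=−ln(0.6078)/4.410=0.113 → t=2.273; u2·a0=0.4871·4.410=2.148 ≤ a1=4.410 → R1 fires; R=11 Y=10 P=0
Draw 9: a1=4.900, a2=0.000, a3=0.000, a4=0.000, a0=4.900; τ=−ln(0.4253)/4.900=0.174 → t=2.447; u2·a0=0.1552·4.900=0.760 ≤ a1=4.900 → R1 fires; R=12 Y=11 P=0
Draw 10: a1=5.390, a2=0.000, a3=0.000, a4=0.000, a0=5.390; τ=−ln(0.4080)/5.390=0.166 → t=2.613 > T=2.53: stop.
Y first becomes ≥ 10 when it reaches 10 at the event at t=2.273.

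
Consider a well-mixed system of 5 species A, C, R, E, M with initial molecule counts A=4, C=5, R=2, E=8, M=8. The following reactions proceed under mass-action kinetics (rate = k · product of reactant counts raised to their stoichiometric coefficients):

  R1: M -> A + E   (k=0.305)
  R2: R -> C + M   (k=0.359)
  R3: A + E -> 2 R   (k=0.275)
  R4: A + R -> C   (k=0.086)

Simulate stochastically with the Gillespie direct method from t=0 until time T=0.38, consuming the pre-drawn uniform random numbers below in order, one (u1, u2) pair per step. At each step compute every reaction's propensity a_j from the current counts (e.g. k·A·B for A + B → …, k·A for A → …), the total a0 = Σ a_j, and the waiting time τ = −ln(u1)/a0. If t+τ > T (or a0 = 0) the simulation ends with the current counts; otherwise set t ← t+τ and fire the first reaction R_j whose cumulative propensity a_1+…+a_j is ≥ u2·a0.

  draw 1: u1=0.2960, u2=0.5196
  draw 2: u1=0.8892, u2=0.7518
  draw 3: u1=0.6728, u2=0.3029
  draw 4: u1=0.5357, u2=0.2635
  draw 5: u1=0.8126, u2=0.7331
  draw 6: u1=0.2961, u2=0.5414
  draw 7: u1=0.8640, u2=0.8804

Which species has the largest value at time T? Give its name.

Dominant species at T: R

t=0.000: A=4 C=5 R=2 E=8 M=8
Draw 1: a1=2.440, a2=0.718, a3=8.800, a4=0.688, a0=12.646; τ=−ln(0.2960)/12.646=0.096 → t=0.096; u2·a0=0.5196·12.646=6.571; a1+a2=3.158 < 6.571 ≤ a1+…+a3=11.958 → R3 fires; A=3 C=5 R=4 E=7 M=8
Draw 2: a1=2.440, a2=1.436, a3=5.775, a4=1.032, a0=10.683; τ=−ln(0.8892)/10.683=0.011 → t=0.107; u2·a0=0.7518·10.683=8.031; a1+a2=3.876 < 8.031 ≤ a1+…+a3=9.651 → R3 fires; A=2 C=5 R=6 E=6 M=8
Draw 3: a1=2.440, a2=2.154, a3=3.300, a4=1.032, a0=8.926; τ=−ln(0.6728)/8.926=0.044 → t=0.152; u2·a0=0.3029·8.926=2.704; a1=2.440 < 2.704 ≤ a1+a2=4.594 → R2 fires; A=2 C=6 R=5 E=6 M=9
Draw 4: a1=2.745, a2=1.795, a3=3.300, a4=0.860, a0=8.700; τ=−ln(0.5357)/8.700=0.072 → t=0.223; u2·a0=0.2635·8.700=2.292 ≤ a1=2.745 → R1 fires; A=3 C=6 R=5 E=7 M=8
Draw 5: a1=2.440, a2=1.795, a3=5.775, a4=1.290, a0=11.300; τ=−ln(0.8126)/11.300=0.018 → t=0.242; u2·a0=0.7331·11.300=8.284; a1+a2=4.235 < 8.284 ≤ a1+…+a3=10.010 → R3 fires; A=2 C=6 R=7 E=6 M=8
Draw 6: a1=2.440, a2=2.513, a3=3.300, a4=1.204, a0=9.457; τ=−ln(0.2961)/9.457=0.129 → t=0.370; u2·a0=0.5414·9.457=5.120; a1+a2=4.953 < 5.120 ≤ a1+…+a3=8.253 → R3 fires; A=1 C=6 R=9 E=5 M=8
Draw 7: a1=2.440, a2=3.231, a3=1.375, a4=0.774, a0=7.820; τ=−ln(0.8640)/7.820=0.019 → t=0.389 > T=0.38: stop.
At T=0.38: A=1 C=6 R=9 E=5 M=8; the largest is R.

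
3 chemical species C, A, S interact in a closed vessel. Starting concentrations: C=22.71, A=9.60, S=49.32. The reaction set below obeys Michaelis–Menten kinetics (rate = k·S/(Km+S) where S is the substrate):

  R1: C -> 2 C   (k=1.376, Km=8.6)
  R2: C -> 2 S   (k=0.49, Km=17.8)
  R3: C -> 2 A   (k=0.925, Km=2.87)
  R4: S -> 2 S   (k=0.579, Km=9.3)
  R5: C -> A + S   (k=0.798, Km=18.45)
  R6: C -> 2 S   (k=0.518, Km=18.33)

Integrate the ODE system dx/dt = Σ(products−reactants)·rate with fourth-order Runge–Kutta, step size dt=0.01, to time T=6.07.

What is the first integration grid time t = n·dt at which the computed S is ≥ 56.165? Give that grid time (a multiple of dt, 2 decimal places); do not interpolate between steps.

RK4 with dt=0.01: 607 steps to T=6.07. Trajectory (selected grid times):
t=0.00: C=22.71 A=9.60 S=49.32
t=0.67: C=22.16 A=10.99 S=50.69
t=1.35: C=21.61 A=12.40 S=52.07
t=2.02: C=21.06 A=13.78 S=53.41
t=2.70: C=20.52 A=15.17 S=54.77
t=3.37: C=19.99 A=16.54 S=56.10
t=3.40: C=19.96 A=16.60 S=56.16
t=3.41: C=19.95 A=16.62 S=56.18
t=4.05: C=19.45 A=17.91 S=57.43
t=4.72: C=18.93 A=19.27 S=58.73
t=5.40: C=18.40 A=20.63 S=60.04
t=6.07: C=17.89 A=21.96 S=61.32
S(3.40)=56.157 < 56.165 but S(3.41)=56.176 ≥ 56.165, so the first grid time is t=3.41.

Threshold first reached at t = 3.41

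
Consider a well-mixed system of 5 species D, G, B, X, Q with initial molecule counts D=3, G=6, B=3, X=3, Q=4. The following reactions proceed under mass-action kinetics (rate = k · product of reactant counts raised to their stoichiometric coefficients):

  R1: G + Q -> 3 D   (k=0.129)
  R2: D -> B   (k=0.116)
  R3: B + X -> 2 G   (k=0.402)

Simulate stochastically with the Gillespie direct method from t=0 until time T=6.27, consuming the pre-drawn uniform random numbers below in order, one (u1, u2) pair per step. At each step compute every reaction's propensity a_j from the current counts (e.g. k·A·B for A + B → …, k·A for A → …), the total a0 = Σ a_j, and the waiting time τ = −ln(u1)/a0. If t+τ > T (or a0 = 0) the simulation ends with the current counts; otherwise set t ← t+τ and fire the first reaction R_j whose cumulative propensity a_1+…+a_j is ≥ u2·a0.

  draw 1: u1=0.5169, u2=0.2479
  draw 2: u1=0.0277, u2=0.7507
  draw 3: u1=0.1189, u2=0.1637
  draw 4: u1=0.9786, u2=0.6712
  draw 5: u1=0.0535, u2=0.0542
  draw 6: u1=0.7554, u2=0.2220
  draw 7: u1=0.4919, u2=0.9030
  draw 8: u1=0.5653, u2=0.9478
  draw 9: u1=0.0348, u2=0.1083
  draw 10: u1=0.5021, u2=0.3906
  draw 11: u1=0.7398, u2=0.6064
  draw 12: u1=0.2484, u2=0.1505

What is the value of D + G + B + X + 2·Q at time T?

Value at T = 23

Check how each reaction changes W = D + G + B + X + 2·Q (weight of products minus weight of reactants):
R1: G + Q -> 3 D: (1·3) − (1·1 + 2·1) = 3 − 3 = 0
R2: D -> B: (1·1) − (1·1) = 1 − 1 = 0
R3: B + X -> 2 G: (1·2) − (1·1 + 1·1) = 2 − 2 = 0
Every reaction leaves W unchanged, so W is conserved and no simulation is needed: W(T) = W(0) = 3 + 6 + 3 + 3 + 2·4 = 23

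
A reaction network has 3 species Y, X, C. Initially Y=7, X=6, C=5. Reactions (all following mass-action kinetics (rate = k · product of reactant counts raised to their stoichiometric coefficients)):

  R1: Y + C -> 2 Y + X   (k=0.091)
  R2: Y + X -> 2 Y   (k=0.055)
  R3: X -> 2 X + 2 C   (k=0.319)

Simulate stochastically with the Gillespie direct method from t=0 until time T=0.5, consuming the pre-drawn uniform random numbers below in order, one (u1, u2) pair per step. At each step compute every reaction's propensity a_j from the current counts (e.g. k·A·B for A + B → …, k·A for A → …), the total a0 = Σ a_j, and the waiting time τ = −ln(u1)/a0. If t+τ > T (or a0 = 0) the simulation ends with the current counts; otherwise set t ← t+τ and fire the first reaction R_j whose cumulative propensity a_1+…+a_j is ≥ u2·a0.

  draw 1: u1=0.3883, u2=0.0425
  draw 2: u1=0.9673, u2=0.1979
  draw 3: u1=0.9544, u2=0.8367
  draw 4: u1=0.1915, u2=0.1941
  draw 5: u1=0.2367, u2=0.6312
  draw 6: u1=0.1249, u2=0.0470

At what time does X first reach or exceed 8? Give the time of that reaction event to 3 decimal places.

Threshold first reached at t = 0.132

t=0.000: Y=7 X=6 C=5
Draw 1: a1=3.185, a2=2.310, a3=1.914, a0=7.409; τ=−ln(0.3883)/7.409=0.128 → t=0.128; u2·a0=0.0425·7.409=0.315 ≤ a1=3.185 → R1 fires; Y=8 X=7 C=4
Draw 2: a1=2.912, a2=3.080, a3=2.233, a0=8.225; τ=−ln(0.9673)/8.225=0.004 → t=0.132; u2·a0=0.1979·8.225=1.628 ≤ a1=2.912 → R1 fires; Y=9 X=8 C=3
Draw 3: a1=2.457, a2=3.960, a3=2.552, a0=8.969; τ=−ln(0.9544)/8.969=0.005 → t=0.137; u2·a0=0.8367·8.969=7.504; a1+a2=6.417 < 7.504 ≤ a1+…+a3=8.969 → R3 fires; Y=9 X=9 C=5
Draw 4: a1=4.095, a2=4.455, a3=2.871, a0=11.421; τ=−ln(0.1915)/11.421=0.145 → t=0.282; u2·a0=0.1941·11.421=2.217 ≤ a1=4.095 → R1 fires; Y=10 X=10 C=4
Draw 5: a1=3.640, a2=5.500, a3=3.190, a0=12.330; τ=−ln(0.2367)/12.330=0.117 → t=0.399; u2·a0=0.6312·12.330=7.783; a1=3.640 < 7.783 ≤ a1+a2=9.140 → R2 fires; Y=11 X=9 C=4
Draw 6: a1=4.004, a2=5.445, a3=2.871, a0=12.320; τ=−ln(0.1249)/12.320=0.169 → t=0.567 > T=0.5: stop.
X first becomes ≥ 8 when it reaches 8 at the event at t=0.132.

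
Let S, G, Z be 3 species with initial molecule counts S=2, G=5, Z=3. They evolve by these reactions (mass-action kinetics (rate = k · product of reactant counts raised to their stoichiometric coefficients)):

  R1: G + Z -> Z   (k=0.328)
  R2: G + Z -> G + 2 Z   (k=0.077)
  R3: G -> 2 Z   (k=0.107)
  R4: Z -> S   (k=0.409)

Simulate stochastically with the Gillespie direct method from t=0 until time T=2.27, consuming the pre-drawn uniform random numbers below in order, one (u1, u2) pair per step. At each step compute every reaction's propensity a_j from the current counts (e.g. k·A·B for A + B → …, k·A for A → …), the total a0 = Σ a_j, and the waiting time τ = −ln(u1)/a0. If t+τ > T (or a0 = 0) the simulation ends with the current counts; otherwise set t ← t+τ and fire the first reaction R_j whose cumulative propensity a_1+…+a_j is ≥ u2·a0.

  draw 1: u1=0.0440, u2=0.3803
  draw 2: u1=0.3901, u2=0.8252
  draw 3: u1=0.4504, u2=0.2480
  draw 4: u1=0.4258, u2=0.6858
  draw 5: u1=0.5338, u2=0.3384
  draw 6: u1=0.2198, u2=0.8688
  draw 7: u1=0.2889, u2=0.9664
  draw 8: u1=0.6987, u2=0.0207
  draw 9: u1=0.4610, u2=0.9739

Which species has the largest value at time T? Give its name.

t=0.000: S=2 G=5 Z=3
Draw 1: a1=4.920, a2=1.155, a3=0.535, a4=1.227, a0=7.837; τ=−ln(0.0440)/7.837=0.399 → t=0.399; u2·a0=0.3803·7.837=2.980 ≤ a1=4.920 → R1 fires; S=2 G=4 Z=3
Draw 2: a1=3.936, a2=0.924, a3=0.428, a4=1.227, a0=6.515; τ=−ln(0.3901)/6.515=0.144 → t=0.543; u2·a0=0.8252·6.515=5.376; a1+…+a3=5.288 < 5.376 ≤ a1+…+a4=6.515 → R4 fires; S=3 G=4 Z=2
Draw 3: a1=2.624, a2=0.616, a3=0.428, a4=0.818, a0=4.486; τ=−ln(0.4504)/4.486=0.178 → t=0.721; u2·a0=0.2480·4.486=1.113 ≤ a1=2.624 → R1 fires; S=3 G=3 Z=2
Draw 4: a1=1.968, a2=0.462, a3=0.321, a4=0.818, a0=3.569; τ=−ln(0.4258)/3.569=0.239 → t=0.960; u2·a0=0.6858·3.569=2.448; a1+a2=2.430 < 2.448 ≤ a1+…+a3=2.751 → R3 fires; S=3 G=2 Z=4
Draw 5: a1=2.624, a2=0.616, a3=0.214, a4=1.636, a0=5.090; τ=−ln(0.5338)/5.090=0.123 → t=1.083; u2·a0=0.3384·5.090=1.722 ≤ a1=2.624 → R1 fires; S=3 G=1 Z=4
Draw 6: a1=1.312, a2=0.308, a3=0.107, a4=1.636, a0=3.363; τ=−ln(0.2198)/3.363=0.451 → t=1.534; u2·a0=0.8688·3.363=2.922; a1+…+a3=1.727 < 2.922 ≤ a1+…+a4=3.363 → R4 fires; S=4 G=1 Z=3
Draw 7: a1=0.984, a2=0.231, a3=0.107, a4=1.227, a0=2.549; τ=−ln(0.2889)/2.549=0.487 → t=2.021; u2·a0=0.9664·2.549=2.463; a1+…+a3=1.322 < 2.463 ≤ a1+…+a4=2.549 → R4 fires; S=5 G=1 Z=2
Draw 8: a1=0.656, a2=0.154, a3=0.107, a4=0.818, a0=1.735; τ=−ln(0.6987)/1.735=0.207 → t=2.228; u2·a0=0.0207·1.735=0.036 ≤ a1=0.656 → R1 fires; S=5 G=0 Z=2
Draw 9: a1=0.000, a2=0.000, a3=0.000, a4=0.818, a0=0.818; τ=−ln(0.4610)/0.818=0.947 → t=3.174 > T=2.27: stop.
At T=2.27: S=5 G=0 Z=2; the largest is S.

Dominant species at T: S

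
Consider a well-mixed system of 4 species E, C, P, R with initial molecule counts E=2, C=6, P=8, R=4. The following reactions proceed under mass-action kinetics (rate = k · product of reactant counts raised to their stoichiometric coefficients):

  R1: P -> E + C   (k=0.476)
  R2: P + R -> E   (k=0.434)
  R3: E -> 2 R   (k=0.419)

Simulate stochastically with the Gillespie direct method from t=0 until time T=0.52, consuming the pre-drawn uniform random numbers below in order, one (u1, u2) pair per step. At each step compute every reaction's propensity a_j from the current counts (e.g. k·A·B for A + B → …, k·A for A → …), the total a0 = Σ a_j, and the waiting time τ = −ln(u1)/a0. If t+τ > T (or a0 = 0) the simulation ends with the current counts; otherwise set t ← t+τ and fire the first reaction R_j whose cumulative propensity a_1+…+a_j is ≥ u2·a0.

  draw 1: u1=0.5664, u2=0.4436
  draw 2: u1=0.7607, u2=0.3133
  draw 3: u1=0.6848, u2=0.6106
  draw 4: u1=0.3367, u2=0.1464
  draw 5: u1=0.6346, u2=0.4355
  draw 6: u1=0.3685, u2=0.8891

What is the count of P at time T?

P at T = 3

t=0.000: E=2 C=6 P=8 R=4
Draw 1: a1=3.808, a2=13.888, a3=0.838, a0=18.534; τ=−ln(0.5664)/18.534=0.031 → t=0.031; u2·a0=0.4436·18.534=8.222; a1=3.808 < 8.222 ≤ a1+a2=17.696 → R2 fires; E=3 C=6 P=7 R=3
Draw 2: a1=3.332, a2=9.114, a3=1.257, a0=13.703; τ=−ln(0.7607)/13.703=0.020 → t=0.051; u2·a0=0.3133·13.703=4.293; a1=3.332 < 4.293 ≤ a1+a2=12.446 → R2 fires; E=4 C=6 P=6 R=2
Draw 3: a1=2.856, a2=5.208, a3=1.676, a0=9.740; τ=−ln(0.6848)/9.740=0.039 → t=0.090; u2·a0=0.6106·9.740=5.947; a1=2.856 < 5.947 ≤ a1+a2=8.064 → R2 fires; E=5 C=6 P=5 R=1
Draw 4: a1=2.380, a2=2.170, a3=2.095, a0=6.645; τ=−ln(0.3367)/6.645=0.164 → t=0.253; u2·a0=0.1464·6.645=0.973 ≤ a1=2.380 → R1 fires; E=6 C=7 P=4 R=1
Draw 5: a1=1.904, a2=1.736, a3=2.514, a0=6.154; τ=−ln(0.6346)/6.154=0.074 → t=0.327; u2·a0=0.4355·6.154=2.680; a1=1.904 < 2.680 ≤ a1+a2=3.640 → R2 fires; E=7 C=7 P=3 R=0
Draw 6: a1=1.428, a2=0.000, a3=2.933, a0=4.361; τ=−ln(0.3685)/4.361=0.229 → t=0.556 > T=0.52: stop.
Read off P at T=0.52: 3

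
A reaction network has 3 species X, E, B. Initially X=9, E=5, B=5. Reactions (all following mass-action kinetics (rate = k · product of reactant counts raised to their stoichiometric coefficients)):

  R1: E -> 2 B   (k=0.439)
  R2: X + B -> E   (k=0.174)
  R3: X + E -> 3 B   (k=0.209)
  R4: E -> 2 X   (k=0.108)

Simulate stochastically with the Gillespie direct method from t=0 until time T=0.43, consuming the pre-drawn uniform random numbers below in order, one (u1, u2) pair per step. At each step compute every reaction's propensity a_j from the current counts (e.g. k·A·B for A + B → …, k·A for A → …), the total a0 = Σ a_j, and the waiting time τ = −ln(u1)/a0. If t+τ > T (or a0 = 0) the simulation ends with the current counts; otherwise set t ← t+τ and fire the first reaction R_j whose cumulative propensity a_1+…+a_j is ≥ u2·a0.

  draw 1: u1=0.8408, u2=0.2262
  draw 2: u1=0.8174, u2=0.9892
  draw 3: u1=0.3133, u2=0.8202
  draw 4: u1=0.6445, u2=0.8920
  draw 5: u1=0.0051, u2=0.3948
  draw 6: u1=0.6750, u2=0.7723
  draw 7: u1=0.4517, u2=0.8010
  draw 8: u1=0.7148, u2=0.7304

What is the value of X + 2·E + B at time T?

Check how each reaction changes W = X + 2·E + B (weight of products minus weight of reactants):
R1: E -> 2 B: (1·2) − (2·1) = 2 − 2 = 0
R2: X + B -> E: (2·1) − (1·1 + 1·1) = 2 − 2 = 0
R3: X + E -> 3 B: (1·3) − (1·1 + 2·1) = 3 − 3 = 0
R4: E -> 2 X: (1·2) − (2·1) = 2 − 2 = 0
Every reaction leaves W unchanged, so W is conserved and no simulation is needed: W(T) = W(0) = 9 + 2·5 + 5 = 24

Value at T = 24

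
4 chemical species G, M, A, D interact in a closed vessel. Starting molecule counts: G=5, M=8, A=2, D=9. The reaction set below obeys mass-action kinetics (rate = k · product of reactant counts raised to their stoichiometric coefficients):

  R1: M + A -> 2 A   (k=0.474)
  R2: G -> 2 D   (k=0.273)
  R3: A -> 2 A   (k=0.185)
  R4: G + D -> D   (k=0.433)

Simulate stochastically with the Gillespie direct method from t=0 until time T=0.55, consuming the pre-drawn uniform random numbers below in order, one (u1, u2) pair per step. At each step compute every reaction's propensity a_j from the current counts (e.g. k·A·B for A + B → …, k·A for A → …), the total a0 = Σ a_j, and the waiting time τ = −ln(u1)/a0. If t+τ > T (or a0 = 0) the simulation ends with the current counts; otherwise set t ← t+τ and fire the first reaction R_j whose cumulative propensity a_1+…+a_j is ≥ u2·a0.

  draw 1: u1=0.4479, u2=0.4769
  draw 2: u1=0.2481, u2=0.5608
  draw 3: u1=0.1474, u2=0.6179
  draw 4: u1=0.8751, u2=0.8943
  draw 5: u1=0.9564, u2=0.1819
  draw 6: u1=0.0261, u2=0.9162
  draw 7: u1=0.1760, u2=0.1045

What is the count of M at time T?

M at T = 7

t=0.000: G=5 M=8 A=2 D=9
Draw 1: a1=7.584, a2=1.365, a3=0.370, a4=19.485, a0=28.804; τ=−ln(0.4479)/28.804=0.028 → t=0.028; u2·a0=0.4769·28.804=13.737; a1+…+a3=9.319 < 13.737 ≤ a1+…+a4=28.804 → R4 fires; G=4 M=8 A=2 D=9
Draw 2: a1=7.584, a2=1.092, a3=0.370, a4=15.588, a0=24.634; τ=−ln(0.2481)/24.634=0.057 → t=0.084; u2·a0=0.5608·24.634=13.815; a1+…+a3=9.046 < 13.815 ≤ a1+…+a4=24.634 → R4 fires; G=3 M=8 A=2 D=9
Draw 3: a1=7.584, a2=0.819, a3=0.370, a4=11.691, a0=20.464; τ=−ln(0.1474)/20.464=0.094 → t=0.178; u2·a0=0.6179·20.464=12.645; a1+…+a3=8.773 < 12.645 ≤ a1+…+a4=20.464 → R4 fires; G=2 M=8 A=2 D=9
Draw 4: a1=7.584, a2=0.546, a3=0.370, a4=7.794, a0=16.294; τ=−ln(0.8751)/16.294=0.008 → t=0.186; u2·a0=0.8943·16.294=14.572; a1+…+a3=8.500 < 14.572 ≤ a1+…+a4=16.294 → R4 fires; G=1 M=8 A=2 D=9
Draw 5: a1=7.584, a2=0.273, a3=0.370, a4=3.897, a0=12.124; τ=−ln(0.9564)/12.124=0.004 → t=0.190; u2·a0=0.1819·12.124=2.205 ≤ a1=7.584 → R1 fires; G=1 M=7 A=3 D=9
Draw 6: a1=9.954, a2=0.273, a3=0.555, a4=3.897, a0=14.679; τ=−ln(0.0261)/14.679=0.248 → t=0.438; u2·a0=0.9162·14.679=13.449; a1+…+a3=10.782 < 13.449 ≤ a1+…+a4=14.679 → R4 fires; G=0 M=7 A=3 D=9
Draw 7: a1=9.954, a2=0.000, a3=0.555, a4=0.000, a0=10.509; τ=−ln(0.1760)/10.509=0.165 → t=0.604 > T=0.55: stop.
Read off M at T=0.55: 7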